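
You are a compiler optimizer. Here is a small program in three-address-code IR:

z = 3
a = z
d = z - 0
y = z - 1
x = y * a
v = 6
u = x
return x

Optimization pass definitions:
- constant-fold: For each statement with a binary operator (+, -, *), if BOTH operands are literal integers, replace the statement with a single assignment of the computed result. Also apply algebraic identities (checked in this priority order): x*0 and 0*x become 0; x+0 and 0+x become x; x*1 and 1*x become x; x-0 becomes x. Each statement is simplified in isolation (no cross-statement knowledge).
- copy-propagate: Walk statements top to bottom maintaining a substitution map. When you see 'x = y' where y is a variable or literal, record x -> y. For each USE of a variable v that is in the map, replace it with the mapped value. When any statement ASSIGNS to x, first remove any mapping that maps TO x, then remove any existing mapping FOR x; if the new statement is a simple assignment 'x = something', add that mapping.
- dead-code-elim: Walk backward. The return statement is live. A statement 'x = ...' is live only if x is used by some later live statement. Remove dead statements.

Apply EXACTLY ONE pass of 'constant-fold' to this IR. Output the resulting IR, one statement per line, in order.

Applying constant-fold statement-by-statement:
  [1] z = 3  (unchanged)
  [2] a = z  (unchanged)
  [3] d = z - 0  -> d = z
  [4] y = z - 1  (unchanged)
  [5] x = y * a  (unchanged)
  [6] v = 6  (unchanged)
  [7] u = x  (unchanged)
  [8] return x  (unchanged)
Result (8 stmts):
  z = 3
  a = z
  d = z
  y = z - 1
  x = y * a
  v = 6
  u = x
  return x

Answer: z = 3
a = z
d = z
y = z - 1
x = y * a
v = 6
u = x
return x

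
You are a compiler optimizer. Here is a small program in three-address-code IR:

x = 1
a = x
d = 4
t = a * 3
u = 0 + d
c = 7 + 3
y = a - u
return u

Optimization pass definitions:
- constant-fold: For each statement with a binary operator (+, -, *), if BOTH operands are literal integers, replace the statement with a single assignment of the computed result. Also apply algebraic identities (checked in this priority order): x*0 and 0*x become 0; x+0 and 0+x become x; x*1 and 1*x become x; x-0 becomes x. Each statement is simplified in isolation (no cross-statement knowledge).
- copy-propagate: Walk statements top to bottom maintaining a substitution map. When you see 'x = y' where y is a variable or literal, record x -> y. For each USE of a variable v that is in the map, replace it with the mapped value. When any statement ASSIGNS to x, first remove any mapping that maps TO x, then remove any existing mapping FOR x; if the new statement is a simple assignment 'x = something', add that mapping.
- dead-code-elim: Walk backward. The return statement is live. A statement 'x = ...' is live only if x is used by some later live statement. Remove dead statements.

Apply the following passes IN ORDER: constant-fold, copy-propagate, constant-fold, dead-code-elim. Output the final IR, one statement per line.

Initial IR:
  x = 1
  a = x
  d = 4
  t = a * 3
  u = 0 + d
  c = 7 + 3
  y = a - u
  return u
After constant-fold (8 stmts):
  x = 1
  a = x
  d = 4
  t = a * 3
  u = d
  c = 10
  y = a - u
  return u
After copy-propagate (8 stmts):
  x = 1
  a = 1
  d = 4
  t = 1 * 3
  u = 4
  c = 10
  y = 1 - 4
  return 4
After constant-fold (8 stmts):
  x = 1
  a = 1
  d = 4
  t = 3
  u = 4
  c = 10
  y = -3
  return 4
After dead-code-elim (1 stmts):
  return 4

Answer: return 4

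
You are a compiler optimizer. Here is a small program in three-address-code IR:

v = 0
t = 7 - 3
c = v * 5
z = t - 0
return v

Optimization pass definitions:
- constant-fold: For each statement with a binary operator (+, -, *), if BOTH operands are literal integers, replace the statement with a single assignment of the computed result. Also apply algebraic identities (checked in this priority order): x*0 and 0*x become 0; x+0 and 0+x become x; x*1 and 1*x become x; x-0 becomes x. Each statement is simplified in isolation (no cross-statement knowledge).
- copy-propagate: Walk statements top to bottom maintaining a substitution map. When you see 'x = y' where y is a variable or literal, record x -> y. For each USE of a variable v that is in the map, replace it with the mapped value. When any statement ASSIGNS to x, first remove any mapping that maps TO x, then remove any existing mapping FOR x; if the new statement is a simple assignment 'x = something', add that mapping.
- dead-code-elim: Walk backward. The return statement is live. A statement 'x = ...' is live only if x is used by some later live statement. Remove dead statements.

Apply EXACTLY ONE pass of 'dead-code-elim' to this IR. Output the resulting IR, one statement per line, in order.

Applying dead-code-elim statement-by-statement:
  [5] return v  -> KEEP (return); live=['v']
  [4] z = t - 0  -> DEAD (z not live)
  [3] c = v * 5  -> DEAD (c not live)
  [2] t = 7 - 3  -> DEAD (t not live)
  [1] v = 0  -> KEEP; live=[]
Result (2 stmts):
  v = 0
  return v

Answer: v = 0
return v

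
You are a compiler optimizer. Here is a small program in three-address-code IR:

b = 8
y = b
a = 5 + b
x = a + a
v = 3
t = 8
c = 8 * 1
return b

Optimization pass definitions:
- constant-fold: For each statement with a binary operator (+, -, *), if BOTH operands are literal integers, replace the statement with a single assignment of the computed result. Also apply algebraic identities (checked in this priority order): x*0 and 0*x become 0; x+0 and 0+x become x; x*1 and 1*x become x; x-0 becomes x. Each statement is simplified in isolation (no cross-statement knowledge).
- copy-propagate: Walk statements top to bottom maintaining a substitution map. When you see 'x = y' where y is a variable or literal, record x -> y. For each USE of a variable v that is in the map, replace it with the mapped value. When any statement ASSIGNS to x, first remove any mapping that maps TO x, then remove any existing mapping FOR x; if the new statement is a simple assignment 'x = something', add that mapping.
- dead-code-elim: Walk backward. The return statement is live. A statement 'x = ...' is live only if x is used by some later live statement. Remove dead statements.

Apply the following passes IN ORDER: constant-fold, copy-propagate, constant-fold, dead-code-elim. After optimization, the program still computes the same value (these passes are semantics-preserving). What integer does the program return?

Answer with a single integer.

Answer: 8

Derivation:
Initial IR:
  b = 8
  y = b
  a = 5 + b
  x = a + a
  v = 3
  t = 8
  c = 8 * 1
  return b
After constant-fold (8 stmts):
  b = 8
  y = b
  a = 5 + b
  x = a + a
  v = 3
  t = 8
  c = 8
  return b
After copy-propagate (8 stmts):
  b = 8
  y = 8
  a = 5 + 8
  x = a + a
  v = 3
  t = 8
  c = 8
  return 8
After constant-fold (8 stmts):
  b = 8
  y = 8
  a = 13
  x = a + a
  v = 3
  t = 8
  c = 8
  return 8
After dead-code-elim (1 stmts):
  return 8
Evaluate:
  b = 8  =>  b = 8
  y = b  =>  y = 8
  a = 5 + b  =>  a = 13
  x = a + a  =>  x = 26
  v = 3  =>  v = 3
  t = 8  =>  t = 8
  c = 8 * 1  =>  c = 8
  return b = 8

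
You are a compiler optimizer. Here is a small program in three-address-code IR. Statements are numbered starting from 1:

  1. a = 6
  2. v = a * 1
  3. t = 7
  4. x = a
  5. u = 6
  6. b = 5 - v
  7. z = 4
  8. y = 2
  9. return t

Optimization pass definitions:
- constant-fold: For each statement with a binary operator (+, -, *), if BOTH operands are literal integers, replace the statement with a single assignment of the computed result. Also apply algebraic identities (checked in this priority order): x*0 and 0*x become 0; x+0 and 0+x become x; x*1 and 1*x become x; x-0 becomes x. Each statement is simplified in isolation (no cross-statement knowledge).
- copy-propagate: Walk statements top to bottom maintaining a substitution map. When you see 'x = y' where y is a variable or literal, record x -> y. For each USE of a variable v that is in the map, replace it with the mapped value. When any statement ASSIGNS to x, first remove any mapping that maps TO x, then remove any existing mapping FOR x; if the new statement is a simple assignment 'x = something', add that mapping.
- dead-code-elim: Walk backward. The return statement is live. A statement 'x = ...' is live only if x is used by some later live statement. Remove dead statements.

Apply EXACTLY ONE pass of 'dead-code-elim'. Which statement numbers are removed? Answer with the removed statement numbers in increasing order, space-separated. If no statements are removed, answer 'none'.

Answer: 1 2 4 5 6 7 8

Derivation:
Backward liveness scan:
Stmt 1 'a = 6': DEAD (a not in live set [])
Stmt 2 'v = a * 1': DEAD (v not in live set [])
Stmt 3 't = 7': KEEP (t is live); live-in = []
Stmt 4 'x = a': DEAD (x not in live set ['t'])
Stmt 5 'u = 6': DEAD (u not in live set ['t'])
Stmt 6 'b = 5 - v': DEAD (b not in live set ['t'])
Stmt 7 'z = 4': DEAD (z not in live set ['t'])
Stmt 8 'y = 2': DEAD (y not in live set ['t'])
Stmt 9 'return t': KEEP (return); live-in = ['t']
Removed statement numbers: [1, 2, 4, 5, 6, 7, 8]
Surviving IR:
  t = 7
  return t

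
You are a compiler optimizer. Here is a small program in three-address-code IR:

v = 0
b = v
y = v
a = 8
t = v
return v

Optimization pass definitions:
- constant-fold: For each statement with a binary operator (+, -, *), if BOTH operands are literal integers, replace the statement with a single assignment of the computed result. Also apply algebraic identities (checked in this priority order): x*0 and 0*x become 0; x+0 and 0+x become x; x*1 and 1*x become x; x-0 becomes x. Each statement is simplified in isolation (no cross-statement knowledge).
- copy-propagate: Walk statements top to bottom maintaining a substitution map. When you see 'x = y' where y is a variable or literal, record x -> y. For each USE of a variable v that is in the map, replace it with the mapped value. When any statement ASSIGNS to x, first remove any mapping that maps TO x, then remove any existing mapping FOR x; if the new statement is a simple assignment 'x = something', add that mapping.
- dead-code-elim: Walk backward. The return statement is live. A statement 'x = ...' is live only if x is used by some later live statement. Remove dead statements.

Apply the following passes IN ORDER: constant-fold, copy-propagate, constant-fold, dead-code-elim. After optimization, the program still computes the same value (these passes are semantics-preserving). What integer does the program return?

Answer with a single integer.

Initial IR:
  v = 0
  b = v
  y = v
  a = 8
  t = v
  return v
After constant-fold (6 stmts):
  v = 0
  b = v
  y = v
  a = 8
  t = v
  return v
After copy-propagate (6 stmts):
  v = 0
  b = 0
  y = 0
  a = 8
  t = 0
  return 0
After constant-fold (6 stmts):
  v = 0
  b = 0
  y = 0
  a = 8
  t = 0
  return 0
After dead-code-elim (1 stmts):
  return 0
Evaluate:
  v = 0  =>  v = 0
  b = v  =>  b = 0
  y = v  =>  y = 0
  a = 8  =>  a = 8
  t = v  =>  t = 0
  return v = 0

Answer: 0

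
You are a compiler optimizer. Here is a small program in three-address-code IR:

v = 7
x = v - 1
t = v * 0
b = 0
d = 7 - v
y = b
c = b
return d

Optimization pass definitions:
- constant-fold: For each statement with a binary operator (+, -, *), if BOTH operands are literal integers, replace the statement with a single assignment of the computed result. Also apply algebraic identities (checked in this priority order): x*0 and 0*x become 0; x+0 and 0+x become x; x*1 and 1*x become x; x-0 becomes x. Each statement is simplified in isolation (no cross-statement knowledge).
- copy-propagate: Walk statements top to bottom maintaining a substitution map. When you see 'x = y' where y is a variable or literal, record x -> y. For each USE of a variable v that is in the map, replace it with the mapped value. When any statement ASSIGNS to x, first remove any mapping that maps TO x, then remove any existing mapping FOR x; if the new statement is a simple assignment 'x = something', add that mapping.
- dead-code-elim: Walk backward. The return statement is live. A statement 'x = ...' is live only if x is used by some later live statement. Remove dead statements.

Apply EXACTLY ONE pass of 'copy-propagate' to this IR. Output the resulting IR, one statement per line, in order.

Applying copy-propagate statement-by-statement:
  [1] v = 7  (unchanged)
  [2] x = v - 1  -> x = 7 - 1
  [3] t = v * 0  -> t = 7 * 0
  [4] b = 0  (unchanged)
  [5] d = 7 - v  -> d = 7 - 7
  [6] y = b  -> y = 0
  [7] c = b  -> c = 0
  [8] return d  (unchanged)
Result (8 stmts):
  v = 7
  x = 7 - 1
  t = 7 * 0
  b = 0
  d = 7 - 7
  y = 0
  c = 0
  return d

Answer: v = 7
x = 7 - 1
t = 7 * 0
b = 0
d = 7 - 7
y = 0
c = 0
return d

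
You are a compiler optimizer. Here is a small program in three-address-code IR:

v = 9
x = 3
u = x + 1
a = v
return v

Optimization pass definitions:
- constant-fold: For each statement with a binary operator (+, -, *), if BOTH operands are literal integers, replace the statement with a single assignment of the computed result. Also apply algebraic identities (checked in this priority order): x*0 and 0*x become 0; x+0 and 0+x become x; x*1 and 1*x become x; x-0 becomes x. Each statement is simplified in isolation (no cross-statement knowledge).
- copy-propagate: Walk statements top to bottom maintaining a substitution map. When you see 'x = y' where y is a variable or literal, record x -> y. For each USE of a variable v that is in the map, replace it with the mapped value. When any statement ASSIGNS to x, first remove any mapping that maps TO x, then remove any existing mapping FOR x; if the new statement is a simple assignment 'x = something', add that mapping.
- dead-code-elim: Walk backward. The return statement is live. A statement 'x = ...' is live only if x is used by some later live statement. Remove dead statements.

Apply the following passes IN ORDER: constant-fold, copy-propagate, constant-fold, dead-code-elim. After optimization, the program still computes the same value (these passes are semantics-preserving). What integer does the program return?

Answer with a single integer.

Initial IR:
  v = 9
  x = 3
  u = x + 1
  a = v
  return v
After constant-fold (5 stmts):
  v = 9
  x = 3
  u = x + 1
  a = v
  return v
After copy-propagate (5 stmts):
  v = 9
  x = 3
  u = 3 + 1
  a = 9
  return 9
After constant-fold (5 stmts):
  v = 9
  x = 3
  u = 4
  a = 9
  return 9
After dead-code-elim (1 stmts):
  return 9
Evaluate:
  v = 9  =>  v = 9
  x = 3  =>  x = 3
  u = x + 1  =>  u = 4
  a = v  =>  a = 9
  return v = 9

Answer: 9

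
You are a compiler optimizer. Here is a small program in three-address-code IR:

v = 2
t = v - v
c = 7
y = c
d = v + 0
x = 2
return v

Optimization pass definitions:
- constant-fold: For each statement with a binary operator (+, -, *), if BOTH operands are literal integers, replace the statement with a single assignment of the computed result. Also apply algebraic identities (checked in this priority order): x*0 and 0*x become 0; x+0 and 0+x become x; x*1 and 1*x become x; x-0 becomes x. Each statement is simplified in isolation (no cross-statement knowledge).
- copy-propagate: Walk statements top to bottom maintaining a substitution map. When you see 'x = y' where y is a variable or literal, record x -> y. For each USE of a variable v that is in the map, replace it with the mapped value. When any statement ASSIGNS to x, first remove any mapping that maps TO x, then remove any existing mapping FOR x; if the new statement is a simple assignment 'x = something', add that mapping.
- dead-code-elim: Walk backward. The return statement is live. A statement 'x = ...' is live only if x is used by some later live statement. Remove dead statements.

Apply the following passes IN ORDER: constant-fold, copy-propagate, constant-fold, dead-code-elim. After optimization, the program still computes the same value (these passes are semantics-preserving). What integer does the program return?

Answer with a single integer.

Initial IR:
  v = 2
  t = v - v
  c = 7
  y = c
  d = v + 0
  x = 2
  return v
After constant-fold (7 stmts):
  v = 2
  t = v - v
  c = 7
  y = c
  d = v
  x = 2
  return v
After copy-propagate (7 stmts):
  v = 2
  t = 2 - 2
  c = 7
  y = 7
  d = 2
  x = 2
  return 2
After constant-fold (7 stmts):
  v = 2
  t = 0
  c = 7
  y = 7
  d = 2
  x = 2
  return 2
After dead-code-elim (1 stmts):
  return 2
Evaluate:
  v = 2  =>  v = 2
  t = v - v  =>  t = 0
  c = 7  =>  c = 7
  y = c  =>  y = 7
  d = v + 0  =>  d = 2
  x = 2  =>  x = 2
  return v = 2

Answer: 2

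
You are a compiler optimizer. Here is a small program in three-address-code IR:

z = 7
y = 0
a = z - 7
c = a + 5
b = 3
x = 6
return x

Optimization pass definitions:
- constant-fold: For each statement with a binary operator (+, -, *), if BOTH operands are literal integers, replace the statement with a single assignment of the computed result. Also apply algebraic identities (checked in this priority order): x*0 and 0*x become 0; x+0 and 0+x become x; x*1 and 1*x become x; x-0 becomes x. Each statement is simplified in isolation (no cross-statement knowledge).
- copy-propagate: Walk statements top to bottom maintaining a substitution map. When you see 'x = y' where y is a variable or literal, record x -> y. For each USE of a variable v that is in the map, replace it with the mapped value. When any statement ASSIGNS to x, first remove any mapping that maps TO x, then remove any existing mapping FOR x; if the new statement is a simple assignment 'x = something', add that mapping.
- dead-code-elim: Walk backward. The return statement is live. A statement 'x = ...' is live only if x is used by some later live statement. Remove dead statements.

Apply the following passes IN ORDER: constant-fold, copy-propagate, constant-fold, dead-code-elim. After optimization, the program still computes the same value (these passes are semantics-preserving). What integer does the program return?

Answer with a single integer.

Answer: 6

Derivation:
Initial IR:
  z = 7
  y = 0
  a = z - 7
  c = a + 5
  b = 3
  x = 6
  return x
After constant-fold (7 stmts):
  z = 7
  y = 0
  a = z - 7
  c = a + 5
  b = 3
  x = 6
  return x
After copy-propagate (7 stmts):
  z = 7
  y = 0
  a = 7 - 7
  c = a + 5
  b = 3
  x = 6
  return 6
After constant-fold (7 stmts):
  z = 7
  y = 0
  a = 0
  c = a + 5
  b = 3
  x = 6
  return 6
After dead-code-elim (1 stmts):
  return 6
Evaluate:
  z = 7  =>  z = 7
  y = 0  =>  y = 0
  a = z - 7  =>  a = 0
  c = a + 5  =>  c = 5
  b = 3  =>  b = 3
  x = 6  =>  x = 6
  return x = 6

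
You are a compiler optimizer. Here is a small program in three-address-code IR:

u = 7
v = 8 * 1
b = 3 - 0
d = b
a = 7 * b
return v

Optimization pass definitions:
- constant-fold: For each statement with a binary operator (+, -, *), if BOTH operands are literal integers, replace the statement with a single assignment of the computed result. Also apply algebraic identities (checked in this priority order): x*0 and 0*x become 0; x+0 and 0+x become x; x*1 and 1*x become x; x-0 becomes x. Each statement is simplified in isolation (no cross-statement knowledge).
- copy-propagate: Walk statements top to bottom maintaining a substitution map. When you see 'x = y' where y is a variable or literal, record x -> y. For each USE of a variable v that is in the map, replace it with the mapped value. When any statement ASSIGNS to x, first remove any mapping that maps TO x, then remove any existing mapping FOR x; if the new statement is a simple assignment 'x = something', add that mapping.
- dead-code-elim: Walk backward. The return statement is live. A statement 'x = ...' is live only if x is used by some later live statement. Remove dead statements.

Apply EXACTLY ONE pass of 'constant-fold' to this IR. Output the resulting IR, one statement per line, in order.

Answer: u = 7
v = 8
b = 3
d = b
a = 7 * b
return v

Derivation:
Applying constant-fold statement-by-statement:
  [1] u = 7  (unchanged)
  [2] v = 8 * 1  -> v = 8
  [3] b = 3 - 0  -> b = 3
  [4] d = b  (unchanged)
  [5] a = 7 * b  (unchanged)
  [6] return v  (unchanged)
Result (6 stmts):
  u = 7
  v = 8
  b = 3
  d = b
  a = 7 * b
  return v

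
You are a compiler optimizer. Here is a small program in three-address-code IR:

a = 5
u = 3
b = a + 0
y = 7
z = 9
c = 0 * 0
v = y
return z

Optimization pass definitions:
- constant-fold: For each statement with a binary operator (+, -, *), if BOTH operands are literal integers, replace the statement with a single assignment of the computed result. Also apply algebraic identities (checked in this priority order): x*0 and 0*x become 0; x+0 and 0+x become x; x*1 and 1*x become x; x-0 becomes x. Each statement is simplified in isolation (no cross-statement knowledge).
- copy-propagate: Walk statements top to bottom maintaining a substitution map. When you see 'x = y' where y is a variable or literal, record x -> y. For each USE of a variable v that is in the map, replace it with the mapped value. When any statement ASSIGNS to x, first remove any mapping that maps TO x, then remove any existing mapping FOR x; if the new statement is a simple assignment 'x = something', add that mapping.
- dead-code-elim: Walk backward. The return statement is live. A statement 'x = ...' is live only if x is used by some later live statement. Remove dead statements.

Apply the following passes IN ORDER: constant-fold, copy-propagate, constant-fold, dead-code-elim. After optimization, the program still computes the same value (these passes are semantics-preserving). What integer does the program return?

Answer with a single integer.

Answer: 9

Derivation:
Initial IR:
  a = 5
  u = 3
  b = a + 0
  y = 7
  z = 9
  c = 0 * 0
  v = y
  return z
After constant-fold (8 stmts):
  a = 5
  u = 3
  b = a
  y = 7
  z = 9
  c = 0
  v = y
  return z
After copy-propagate (8 stmts):
  a = 5
  u = 3
  b = 5
  y = 7
  z = 9
  c = 0
  v = 7
  return 9
After constant-fold (8 stmts):
  a = 5
  u = 3
  b = 5
  y = 7
  z = 9
  c = 0
  v = 7
  return 9
After dead-code-elim (1 stmts):
  return 9
Evaluate:
  a = 5  =>  a = 5
  u = 3  =>  u = 3
  b = a + 0  =>  b = 5
  y = 7  =>  y = 7
  z = 9  =>  z = 9
  c = 0 * 0  =>  c = 0
  v = y  =>  v = 7
  return z = 9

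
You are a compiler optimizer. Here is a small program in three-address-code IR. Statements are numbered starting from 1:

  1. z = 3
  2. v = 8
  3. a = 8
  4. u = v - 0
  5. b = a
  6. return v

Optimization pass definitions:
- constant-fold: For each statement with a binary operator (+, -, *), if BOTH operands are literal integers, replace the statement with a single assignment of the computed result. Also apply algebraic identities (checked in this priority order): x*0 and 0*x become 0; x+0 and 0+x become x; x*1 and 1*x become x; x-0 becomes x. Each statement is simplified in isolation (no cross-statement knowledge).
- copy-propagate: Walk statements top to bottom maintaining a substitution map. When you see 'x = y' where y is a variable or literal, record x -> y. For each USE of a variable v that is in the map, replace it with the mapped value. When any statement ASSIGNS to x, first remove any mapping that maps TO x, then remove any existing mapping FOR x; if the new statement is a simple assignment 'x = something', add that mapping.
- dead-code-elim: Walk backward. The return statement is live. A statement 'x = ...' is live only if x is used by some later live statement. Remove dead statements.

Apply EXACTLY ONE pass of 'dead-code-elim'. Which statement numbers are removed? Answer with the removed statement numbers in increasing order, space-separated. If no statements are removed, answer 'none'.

Backward liveness scan:
Stmt 1 'z = 3': DEAD (z not in live set [])
Stmt 2 'v = 8': KEEP (v is live); live-in = []
Stmt 3 'a = 8': DEAD (a not in live set ['v'])
Stmt 4 'u = v - 0': DEAD (u not in live set ['v'])
Stmt 5 'b = a': DEAD (b not in live set ['v'])
Stmt 6 'return v': KEEP (return); live-in = ['v']
Removed statement numbers: [1, 3, 4, 5]
Surviving IR:
  v = 8
  return v

Answer: 1 3 4 5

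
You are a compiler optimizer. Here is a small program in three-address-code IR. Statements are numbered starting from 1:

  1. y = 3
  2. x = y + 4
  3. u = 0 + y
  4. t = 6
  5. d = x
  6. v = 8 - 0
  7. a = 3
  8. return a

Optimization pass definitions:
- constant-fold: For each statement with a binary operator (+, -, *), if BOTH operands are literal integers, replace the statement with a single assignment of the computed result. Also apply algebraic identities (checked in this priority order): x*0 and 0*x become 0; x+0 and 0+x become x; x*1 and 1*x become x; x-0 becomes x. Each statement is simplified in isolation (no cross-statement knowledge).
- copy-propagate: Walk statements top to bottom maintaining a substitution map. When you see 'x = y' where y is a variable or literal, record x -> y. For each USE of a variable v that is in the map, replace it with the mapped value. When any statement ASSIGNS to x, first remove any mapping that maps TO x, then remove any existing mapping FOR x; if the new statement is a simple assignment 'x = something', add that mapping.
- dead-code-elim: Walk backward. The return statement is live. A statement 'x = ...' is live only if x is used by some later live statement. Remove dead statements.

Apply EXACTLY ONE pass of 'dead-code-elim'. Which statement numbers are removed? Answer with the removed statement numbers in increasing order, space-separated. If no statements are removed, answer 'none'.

Backward liveness scan:
Stmt 1 'y = 3': DEAD (y not in live set [])
Stmt 2 'x = y + 4': DEAD (x not in live set [])
Stmt 3 'u = 0 + y': DEAD (u not in live set [])
Stmt 4 't = 6': DEAD (t not in live set [])
Stmt 5 'd = x': DEAD (d not in live set [])
Stmt 6 'v = 8 - 0': DEAD (v not in live set [])
Stmt 7 'a = 3': KEEP (a is live); live-in = []
Stmt 8 'return a': KEEP (return); live-in = ['a']
Removed statement numbers: [1, 2, 3, 4, 5, 6]
Surviving IR:
  a = 3
  return a

Answer: 1 2 3 4 5 6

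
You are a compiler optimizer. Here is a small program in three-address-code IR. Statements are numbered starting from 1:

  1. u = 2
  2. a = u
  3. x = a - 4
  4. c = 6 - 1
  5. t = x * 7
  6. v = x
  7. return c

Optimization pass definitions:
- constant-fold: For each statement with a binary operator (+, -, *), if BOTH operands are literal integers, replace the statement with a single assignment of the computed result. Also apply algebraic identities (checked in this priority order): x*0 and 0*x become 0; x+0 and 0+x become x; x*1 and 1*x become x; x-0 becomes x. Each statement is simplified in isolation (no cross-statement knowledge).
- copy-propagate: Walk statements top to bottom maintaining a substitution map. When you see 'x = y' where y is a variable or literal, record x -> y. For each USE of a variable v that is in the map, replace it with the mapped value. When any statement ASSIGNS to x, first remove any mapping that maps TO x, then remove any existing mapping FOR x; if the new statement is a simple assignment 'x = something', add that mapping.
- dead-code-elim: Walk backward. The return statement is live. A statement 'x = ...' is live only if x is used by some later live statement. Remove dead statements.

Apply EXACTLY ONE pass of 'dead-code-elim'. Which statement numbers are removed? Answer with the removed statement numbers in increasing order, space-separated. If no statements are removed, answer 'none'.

Backward liveness scan:
Stmt 1 'u = 2': DEAD (u not in live set [])
Stmt 2 'a = u': DEAD (a not in live set [])
Stmt 3 'x = a - 4': DEAD (x not in live set [])
Stmt 4 'c = 6 - 1': KEEP (c is live); live-in = []
Stmt 5 't = x * 7': DEAD (t not in live set ['c'])
Stmt 6 'v = x': DEAD (v not in live set ['c'])
Stmt 7 'return c': KEEP (return); live-in = ['c']
Removed statement numbers: [1, 2, 3, 5, 6]
Surviving IR:
  c = 6 - 1
  return c

Answer: 1 2 3 5 6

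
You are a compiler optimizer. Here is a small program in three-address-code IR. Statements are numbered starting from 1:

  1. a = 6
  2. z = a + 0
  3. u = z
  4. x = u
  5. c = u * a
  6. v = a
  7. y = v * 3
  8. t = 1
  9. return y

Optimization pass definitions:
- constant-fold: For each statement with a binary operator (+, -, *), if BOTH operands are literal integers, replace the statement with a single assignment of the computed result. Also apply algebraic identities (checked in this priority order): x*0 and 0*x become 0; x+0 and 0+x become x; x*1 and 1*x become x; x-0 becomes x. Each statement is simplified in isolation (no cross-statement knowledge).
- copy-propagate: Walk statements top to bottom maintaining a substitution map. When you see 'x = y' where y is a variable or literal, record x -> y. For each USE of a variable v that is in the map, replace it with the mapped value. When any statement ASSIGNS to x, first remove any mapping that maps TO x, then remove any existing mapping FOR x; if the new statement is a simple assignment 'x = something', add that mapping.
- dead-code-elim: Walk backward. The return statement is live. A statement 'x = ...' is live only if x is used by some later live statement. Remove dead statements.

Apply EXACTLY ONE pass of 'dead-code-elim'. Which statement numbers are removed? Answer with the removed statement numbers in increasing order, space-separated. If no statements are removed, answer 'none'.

Answer: 2 3 4 5 8

Derivation:
Backward liveness scan:
Stmt 1 'a = 6': KEEP (a is live); live-in = []
Stmt 2 'z = a + 0': DEAD (z not in live set ['a'])
Stmt 3 'u = z': DEAD (u not in live set ['a'])
Stmt 4 'x = u': DEAD (x not in live set ['a'])
Stmt 5 'c = u * a': DEAD (c not in live set ['a'])
Stmt 6 'v = a': KEEP (v is live); live-in = ['a']
Stmt 7 'y = v * 3': KEEP (y is live); live-in = ['v']
Stmt 8 't = 1': DEAD (t not in live set ['y'])
Stmt 9 'return y': KEEP (return); live-in = ['y']
Removed statement numbers: [2, 3, 4, 5, 8]
Surviving IR:
  a = 6
  v = a
  y = v * 3
  return y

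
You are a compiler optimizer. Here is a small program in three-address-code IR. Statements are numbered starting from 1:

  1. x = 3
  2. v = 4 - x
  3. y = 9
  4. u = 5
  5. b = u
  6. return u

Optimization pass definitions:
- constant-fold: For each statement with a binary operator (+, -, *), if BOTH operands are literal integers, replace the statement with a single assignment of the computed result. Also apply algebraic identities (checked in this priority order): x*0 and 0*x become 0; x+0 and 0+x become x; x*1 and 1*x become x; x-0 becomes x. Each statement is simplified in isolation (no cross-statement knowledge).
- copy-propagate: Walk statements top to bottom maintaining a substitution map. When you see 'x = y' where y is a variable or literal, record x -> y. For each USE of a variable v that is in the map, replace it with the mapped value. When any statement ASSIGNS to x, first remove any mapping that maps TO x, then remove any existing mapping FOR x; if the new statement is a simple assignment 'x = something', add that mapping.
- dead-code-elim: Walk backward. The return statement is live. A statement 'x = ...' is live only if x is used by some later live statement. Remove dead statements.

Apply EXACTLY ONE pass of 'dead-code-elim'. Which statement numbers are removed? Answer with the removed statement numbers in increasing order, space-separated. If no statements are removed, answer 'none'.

Answer: 1 2 3 5

Derivation:
Backward liveness scan:
Stmt 1 'x = 3': DEAD (x not in live set [])
Stmt 2 'v = 4 - x': DEAD (v not in live set [])
Stmt 3 'y = 9': DEAD (y not in live set [])
Stmt 4 'u = 5': KEEP (u is live); live-in = []
Stmt 5 'b = u': DEAD (b not in live set ['u'])
Stmt 6 'return u': KEEP (return); live-in = ['u']
Removed statement numbers: [1, 2, 3, 5]
Surviving IR:
  u = 5
  return u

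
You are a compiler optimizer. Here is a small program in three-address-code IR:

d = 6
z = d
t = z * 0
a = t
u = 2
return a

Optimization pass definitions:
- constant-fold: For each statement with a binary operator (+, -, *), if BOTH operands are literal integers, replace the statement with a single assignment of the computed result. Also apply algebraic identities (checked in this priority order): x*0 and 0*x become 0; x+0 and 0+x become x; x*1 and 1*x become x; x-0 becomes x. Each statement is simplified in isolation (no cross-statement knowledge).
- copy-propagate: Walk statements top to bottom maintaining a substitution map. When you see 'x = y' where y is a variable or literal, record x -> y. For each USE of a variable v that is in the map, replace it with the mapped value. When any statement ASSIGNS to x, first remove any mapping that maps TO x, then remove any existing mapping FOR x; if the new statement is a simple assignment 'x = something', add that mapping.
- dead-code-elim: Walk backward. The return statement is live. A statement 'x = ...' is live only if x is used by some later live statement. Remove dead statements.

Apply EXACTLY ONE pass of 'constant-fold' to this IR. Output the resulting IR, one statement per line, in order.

Applying constant-fold statement-by-statement:
  [1] d = 6  (unchanged)
  [2] z = d  (unchanged)
  [3] t = z * 0  -> t = 0
  [4] a = t  (unchanged)
  [5] u = 2  (unchanged)
  [6] return a  (unchanged)
Result (6 stmts):
  d = 6
  z = d
  t = 0
  a = t
  u = 2
  return a

Answer: d = 6
z = d
t = 0
a = t
u = 2
return a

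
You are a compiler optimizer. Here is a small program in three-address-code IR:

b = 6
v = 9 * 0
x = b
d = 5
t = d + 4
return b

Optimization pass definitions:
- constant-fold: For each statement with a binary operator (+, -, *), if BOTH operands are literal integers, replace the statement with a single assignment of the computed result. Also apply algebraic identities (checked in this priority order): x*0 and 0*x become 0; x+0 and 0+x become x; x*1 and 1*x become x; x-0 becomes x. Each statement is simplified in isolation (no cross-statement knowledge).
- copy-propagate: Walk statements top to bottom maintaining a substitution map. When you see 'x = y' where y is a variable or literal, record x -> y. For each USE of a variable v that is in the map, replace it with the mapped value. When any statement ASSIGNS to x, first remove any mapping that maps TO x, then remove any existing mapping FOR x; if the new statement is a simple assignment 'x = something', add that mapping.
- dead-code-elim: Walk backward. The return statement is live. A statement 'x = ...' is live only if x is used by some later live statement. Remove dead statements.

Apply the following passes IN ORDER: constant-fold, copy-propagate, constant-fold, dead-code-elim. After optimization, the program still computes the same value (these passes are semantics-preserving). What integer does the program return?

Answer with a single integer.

Answer: 6

Derivation:
Initial IR:
  b = 6
  v = 9 * 0
  x = b
  d = 5
  t = d + 4
  return b
After constant-fold (6 stmts):
  b = 6
  v = 0
  x = b
  d = 5
  t = d + 4
  return b
After copy-propagate (6 stmts):
  b = 6
  v = 0
  x = 6
  d = 5
  t = 5 + 4
  return 6
After constant-fold (6 stmts):
  b = 6
  v = 0
  x = 6
  d = 5
  t = 9
  return 6
After dead-code-elim (1 stmts):
  return 6
Evaluate:
  b = 6  =>  b = 6
  v = 9 * 0  =>  v = 0
  x = b  =>  x = 6
  d = 5  =>  d = 5
  t = d + 4  =>  t = 9
  return b = 6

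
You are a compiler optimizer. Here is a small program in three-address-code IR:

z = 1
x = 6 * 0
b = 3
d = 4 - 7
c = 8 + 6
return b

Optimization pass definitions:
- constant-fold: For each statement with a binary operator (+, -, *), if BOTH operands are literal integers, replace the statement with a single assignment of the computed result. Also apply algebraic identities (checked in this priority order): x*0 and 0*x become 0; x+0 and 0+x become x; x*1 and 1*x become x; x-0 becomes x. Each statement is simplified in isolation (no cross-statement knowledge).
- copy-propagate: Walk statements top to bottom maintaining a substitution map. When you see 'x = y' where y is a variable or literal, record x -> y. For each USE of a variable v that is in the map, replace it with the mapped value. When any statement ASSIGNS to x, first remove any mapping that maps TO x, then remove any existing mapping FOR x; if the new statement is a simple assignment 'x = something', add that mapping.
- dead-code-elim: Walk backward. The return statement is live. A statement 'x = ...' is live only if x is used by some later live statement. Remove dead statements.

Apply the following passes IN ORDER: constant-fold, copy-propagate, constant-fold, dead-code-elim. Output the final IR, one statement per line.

Answer: return 3

Derivation:
Initial IR:
  z = 1
  x = 6 * 0
  b = 3
  d = 4 - 7
  c = 8 + 6
  return b
After constant-fold (6 stmts):
  z = 1
  x = 0
  b = 3
  d = -3
  c = 14
  return b
After copy-propagate (6 stmts):
  z = 1
  x = 0
  b = 3
  d = -3
  c = 14
  return 3
After constant-fold (6 stmts):
  z = 1
  x = 0
  b = 3
  d = -3
  c = 14
  return 3
After dead-code-elim (1 stmts):
  return 3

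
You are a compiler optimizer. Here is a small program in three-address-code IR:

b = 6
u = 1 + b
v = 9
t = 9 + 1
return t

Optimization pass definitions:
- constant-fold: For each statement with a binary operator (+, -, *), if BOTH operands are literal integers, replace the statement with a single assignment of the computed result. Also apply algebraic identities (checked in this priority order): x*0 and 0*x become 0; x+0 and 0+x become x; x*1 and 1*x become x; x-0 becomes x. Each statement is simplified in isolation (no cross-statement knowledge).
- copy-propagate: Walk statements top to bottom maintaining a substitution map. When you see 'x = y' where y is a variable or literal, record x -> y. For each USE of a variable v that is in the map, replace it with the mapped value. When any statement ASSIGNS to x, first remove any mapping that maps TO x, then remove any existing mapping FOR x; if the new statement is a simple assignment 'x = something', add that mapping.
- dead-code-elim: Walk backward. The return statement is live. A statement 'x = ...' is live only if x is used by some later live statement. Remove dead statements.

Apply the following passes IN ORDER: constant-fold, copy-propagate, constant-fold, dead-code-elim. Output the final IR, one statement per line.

Initial IR:
  b = 6
  u = 1 + b
  v = 9
  t = 9 + 1
  return t
After constant-fold (5 stmts):
  b = 6
  u = 1 + b
  v = 9
  t = 10
  return t
After copy-propagate (5 stmts):
  b = 6
  u = 1 + 6
  v = 9
  t = 10
  return 10
After constant-fold (5 stmts):
  b = 6
  u = 7
  v = 9
  t = 10
  return 10
After dead-code-elim (1 stmts):
  return 10

Answer: return 10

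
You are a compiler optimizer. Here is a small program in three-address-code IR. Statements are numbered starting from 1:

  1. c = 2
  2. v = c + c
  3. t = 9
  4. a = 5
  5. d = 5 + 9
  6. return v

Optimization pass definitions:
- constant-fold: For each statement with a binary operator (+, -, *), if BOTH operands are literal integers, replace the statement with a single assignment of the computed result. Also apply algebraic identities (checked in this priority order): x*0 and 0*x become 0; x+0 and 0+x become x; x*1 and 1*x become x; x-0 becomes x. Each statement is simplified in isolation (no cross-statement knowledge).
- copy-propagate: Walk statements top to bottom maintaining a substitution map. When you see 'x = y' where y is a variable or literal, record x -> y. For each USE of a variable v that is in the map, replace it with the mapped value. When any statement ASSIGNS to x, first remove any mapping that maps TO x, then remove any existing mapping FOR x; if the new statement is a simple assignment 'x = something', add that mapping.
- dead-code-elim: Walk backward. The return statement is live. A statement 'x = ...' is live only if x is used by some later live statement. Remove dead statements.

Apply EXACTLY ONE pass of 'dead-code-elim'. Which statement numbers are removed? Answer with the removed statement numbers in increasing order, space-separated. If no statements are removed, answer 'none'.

Backward liveness scan:
Stmt 1 'c = 2': KEEP (c is live); live-in = []
Stmt 2 'v = c + c': KEEP (v is live); live-in = ['c']
Stmt 3 't = 9': DEAD (t not in live set ['v'])
Stmt 4 'a = 5': DEAD (a not in live set ['v'])
Stmt 5 'd = 5 + 9': DEAD (d not in live set ['v'])
Stmt 6 'return v': KEEP (return); live-in = ['v']
Removed statement numbers: [3, 4, 5]
Surviving IR:
  c = 2
  v = c + c
  return v

Answer: 3 4 5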